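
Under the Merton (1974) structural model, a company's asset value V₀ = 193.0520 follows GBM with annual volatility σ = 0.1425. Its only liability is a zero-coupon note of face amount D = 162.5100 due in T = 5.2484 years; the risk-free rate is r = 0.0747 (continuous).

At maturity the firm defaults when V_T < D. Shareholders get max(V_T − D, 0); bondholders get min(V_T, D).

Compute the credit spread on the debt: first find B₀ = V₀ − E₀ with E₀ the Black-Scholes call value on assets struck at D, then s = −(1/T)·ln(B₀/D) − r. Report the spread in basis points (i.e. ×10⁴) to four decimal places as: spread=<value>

spread=13.9780

d₁ = [ln(V₀/D) + (r + σ²/2)T] / (σ√T)
   = [ln(193.0520/162.5100) + (0.0747 + 0.5·0.1425²)·5.2484] / (0.1425·√5.2484)
   = [0.172220 + 0.445343] / 0.326459 = 1.891704
d₂ = d₁ − σ√T = 1.891704 − 0.326459 = 1.565245
N(d₁) = 0.970735,  N(d₂) = 0.941237,  e^(−rT) = 0.675667
E₀ = V₀·N(d₁) − D·e^(−rT)·N(d₂)
   = 193.0520·0.970735 − 162.5100·0.675667·0.941237 = 84.052005
B₀ = V₀ − E₀ = 193.0520 − 84.052005 = 108.999995
spread = −(1/T)·ln(B₀/D) − r = −(1/5.2484)·ln(108.999995/162.5100) − 0.0747 = 0.00139780
in basis points: 0.00139780 × 10⁴ = 13.9780 bp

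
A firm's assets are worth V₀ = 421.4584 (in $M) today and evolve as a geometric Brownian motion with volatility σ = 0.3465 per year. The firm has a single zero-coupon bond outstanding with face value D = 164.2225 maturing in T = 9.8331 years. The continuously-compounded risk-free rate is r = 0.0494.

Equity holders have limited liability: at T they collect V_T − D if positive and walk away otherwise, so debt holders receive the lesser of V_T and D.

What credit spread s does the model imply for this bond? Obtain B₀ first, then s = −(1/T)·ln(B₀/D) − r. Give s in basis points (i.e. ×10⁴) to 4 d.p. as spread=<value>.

spread=94.2000

d₁ = [ln(V₀/D) + (r + σ²/2)T] / (σ√T)
   = [ln(421.4584/164.2225) + (0.0494 + 0.5·0.3465²)·9.8331] / (0.3465·√9.8331)
   = [0.942499 + 1.076047] / 1.086547 = 1.857763
d₂ = d₁ − σ√T = 1.857763 − 1.086547 = 0.771216
N(d₁) = 0.968399,  N(d₂) = 0.779710,  e^(−rT) = 0.615232
E₀ = V₀·N(d₁) − D·e^(−rT)·N(d₂)
   = 421.4584·0.968399 − 164.2225·0.615232·0.779710 = 329.361685
B₀ = V₀ − E₀ = 421.4584 − 329.361685 = 92.096715
spread = −(1/T)·ln(B₀/D) − r = −(1/9.8331)·ln(92.096715/164.2225) − 0.0494 = 0.00942000
in basis points: 0.00942000 × 10⁴ = 94.2000 bp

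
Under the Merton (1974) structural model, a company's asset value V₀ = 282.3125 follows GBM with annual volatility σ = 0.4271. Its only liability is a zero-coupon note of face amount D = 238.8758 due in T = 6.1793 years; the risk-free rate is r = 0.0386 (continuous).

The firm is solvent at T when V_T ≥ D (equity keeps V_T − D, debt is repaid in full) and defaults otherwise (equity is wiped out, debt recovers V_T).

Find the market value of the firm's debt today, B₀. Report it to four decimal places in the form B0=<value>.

B0=133.9617

d₁ = [ln(V₀/D) + (r + σ²/2)T] / (σ√T)
   = [ln(282.3125/238.8758) + (0.0386 + 0.5·0.4271²)·6.1793] / (0.4271·√6.1793)
   = [0.167071 + 0.802118] / 1.061694 = 0.912870
d₂ = d₁ − σ√T = 0.912870 − 1.061694 = -0.148823
N(d₁) = 0.819345,  N(d₂) = 0.440846,  e^(−rT) = 0.787792
E₀ = V₀·N(d₁) − D·e^(−rT)·N(d₂)
   = 282.3125·0.819345 − 238.8758·0.787792·0.440846 = 148.350754
B₀ = V₀ − E₀ = 282.3125 − 148.350754 = 133.961746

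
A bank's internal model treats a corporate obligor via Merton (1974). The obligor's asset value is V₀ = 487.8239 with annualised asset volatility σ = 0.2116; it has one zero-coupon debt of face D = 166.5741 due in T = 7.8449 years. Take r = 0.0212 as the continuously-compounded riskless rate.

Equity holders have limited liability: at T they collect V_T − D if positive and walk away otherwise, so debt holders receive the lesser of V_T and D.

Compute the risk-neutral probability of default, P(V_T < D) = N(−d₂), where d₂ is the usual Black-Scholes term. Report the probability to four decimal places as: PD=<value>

d₁ = [ln(V₀/D) + (r + σ²/2)T] / (σ√T)
   = [ln(487.8239/166.5741) + (0.0212 + 0.5·0.2116²)·7.8449] / (0.2116·√7.8449)
   = [1.074514 + 0.341938] / 0.592665 = 2.389970
d₂ = d₁ − σ√T = 2.389970 − 0.592665 = 1.797305
risk-neutral PD = N(−d₂) = N(-1.797305) = 0.036144

PD=0.0361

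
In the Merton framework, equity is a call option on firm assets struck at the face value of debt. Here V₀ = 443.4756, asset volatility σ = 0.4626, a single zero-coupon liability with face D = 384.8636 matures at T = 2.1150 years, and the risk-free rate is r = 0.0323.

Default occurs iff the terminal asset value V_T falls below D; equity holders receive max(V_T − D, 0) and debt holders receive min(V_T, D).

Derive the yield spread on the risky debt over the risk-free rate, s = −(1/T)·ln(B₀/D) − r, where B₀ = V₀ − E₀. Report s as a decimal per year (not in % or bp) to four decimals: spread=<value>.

spread=0.1002

d₁ = [ln(V₀/D) + (r + σ²/2)T] / (σ√T)
   = [ln(443.4756/384.8636) + (0.0323 + 0.5·0.4626²)·2.1150] / (0.4626·√2.1150)
   = [0.141754 + 0.294618] / 0.672761 = 0.648629
d₂ = d₁ − σ√T = 0.648629 − 0.672761 = -0.024132
N(d₁) = 0.741711,  N(d₂) = 0.490373,  e^(−rT) = 0.933967
E₀ = V₀·N(d₁) − D·e^(−rT)·N(d₂)
   = 443.4756·0.741711 − 384.8636·0.933967·0.490373 = 152.665980
B₀ = V₀ − E₀ = 443.4756 − 152.665980 = 290.809620
spread = −(1/T)·ln(B₀/D) − r = −(1/2.1150)·ln(290.809620/384.8636) − 0.0323 = 0.10019180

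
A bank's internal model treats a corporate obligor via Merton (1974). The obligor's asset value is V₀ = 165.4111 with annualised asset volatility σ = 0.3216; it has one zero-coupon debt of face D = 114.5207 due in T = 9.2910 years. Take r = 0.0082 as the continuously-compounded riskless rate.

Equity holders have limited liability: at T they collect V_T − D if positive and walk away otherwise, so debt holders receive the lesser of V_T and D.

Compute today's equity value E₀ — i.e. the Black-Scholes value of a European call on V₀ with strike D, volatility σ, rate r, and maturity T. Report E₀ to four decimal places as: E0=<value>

d₁ = [ln(V₀/D) + (r + σ²/2)T] / (σ√T)
   = [ln(165.4111/114.5207) + (0.0082 + 0.5·0.3216²)·9.2910] / (0.3216·√9.2910)
   = [0.367678 + 0.556654] / 0.980274 = 0.942933
d₂ = d₁ − σ√T = 0.942933 − 0.980274 = -0.037340
N(d₁) = 0.827142,  N(d₂) = 0.485107,  e^(−rT) = 0.926644
E₀ = V₀·N(d₁) − D·e^(−rT)·N(d₂)
   = 165.4111·0.827142 − 114.5207·0.926644·0.485107 = 85.339067

E0=85.3391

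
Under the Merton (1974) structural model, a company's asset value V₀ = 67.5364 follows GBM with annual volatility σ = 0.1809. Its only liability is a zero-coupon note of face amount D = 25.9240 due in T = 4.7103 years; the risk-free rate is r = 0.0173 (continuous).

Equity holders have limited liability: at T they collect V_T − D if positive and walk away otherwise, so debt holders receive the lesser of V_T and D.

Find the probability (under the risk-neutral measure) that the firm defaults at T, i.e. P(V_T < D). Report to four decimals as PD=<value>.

PD=0.0071

d₁ = [ln(V₀/D) + (r + σ²/2)T] / (σ√T)
   = [ln(67.5364/25.9240) + (0.0173 + 0.5·0.1809²)·4.7103] / (0.1809·√4.7103)
   = [0.957498 + 0.158560] / 0.392611 = 2.842652
d₂ = d₁ − σ√T = 2.842652 − 0.392611 = 2.450041
risk-neutral PD = N(−d₂) = N(-2.450041) = 0.007142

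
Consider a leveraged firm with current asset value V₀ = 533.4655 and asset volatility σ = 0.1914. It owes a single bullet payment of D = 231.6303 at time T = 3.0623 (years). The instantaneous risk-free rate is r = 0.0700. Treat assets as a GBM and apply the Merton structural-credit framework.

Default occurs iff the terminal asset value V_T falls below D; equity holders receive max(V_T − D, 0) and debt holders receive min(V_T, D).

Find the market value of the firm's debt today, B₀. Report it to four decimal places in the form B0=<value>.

d₁ = [ln(V₀/D) + (r + σ²/2)T] / (σ√T)
   = [ln(533.4655/231.6303) + (0.0700 + 0.5·0.1914²)·3.0623] / (0.1914·√3.0623)
   = [0.834252 + 0.270453] / 0.334939 = 3.298227
d₂ = d₁ − σ√T = 3.298227 − 0.334939 = 2.963288
N(d₁) = 0.999514,  N(d₂) = 0.998478,  e^(−rT) = 0.807057
E₀ = V₀·N(d₁) − D·e^(−rT)·N(d₂)
   = 533.4655·0.999514 − 231.6303·0.807057·0.998478 = 346.551619
B₀ = V₀ − E₀ = 533.4655 − 346.551619 = 186.913881

B0=186.9139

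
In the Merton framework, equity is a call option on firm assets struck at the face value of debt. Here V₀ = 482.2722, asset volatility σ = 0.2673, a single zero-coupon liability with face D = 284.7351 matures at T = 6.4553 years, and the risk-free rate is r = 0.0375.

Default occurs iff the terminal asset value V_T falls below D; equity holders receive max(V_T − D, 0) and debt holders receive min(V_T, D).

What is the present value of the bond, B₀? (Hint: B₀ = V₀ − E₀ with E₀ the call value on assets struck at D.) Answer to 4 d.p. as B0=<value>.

B0=209.7052

d₁ = [ln(V₀/D) + (r + σ²/2)T] / (σ√T)
   = [ln(482.2722/284.7351) + (0.0375 + 0.5·0.2673²)·6.4553] / (0.2673·√6.4553)
   = [0.526949 + 0.472687] / 0.679137 = 1.471922
d₂ = d₁ − σ√T = 1.471922 − 0.679137 = 0.792786
N(d₁) = 0.929479,  N(d₂) = 0.786049,  e^(−rT) = 0.784998
E₀ = V₀·N(d₁) − D·e^(−rT)·N(d₂)
   = 482.2722·0.929479 − 284.7351·0.784998·0.786049 = 272.567025
B₀ = V₀ − E₀ = 482.2722 − 272.567025 = 209.705175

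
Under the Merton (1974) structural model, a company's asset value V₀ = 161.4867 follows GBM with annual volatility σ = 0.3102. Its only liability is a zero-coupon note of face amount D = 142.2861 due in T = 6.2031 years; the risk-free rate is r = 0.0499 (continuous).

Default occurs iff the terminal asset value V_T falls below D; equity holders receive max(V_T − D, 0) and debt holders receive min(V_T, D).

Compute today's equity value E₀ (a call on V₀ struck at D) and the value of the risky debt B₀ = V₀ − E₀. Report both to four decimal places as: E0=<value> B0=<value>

E0=74.3082 B0=87.1785

d₁ = [ln(V₀/D) + (r + σ²/2)T] / (σ√T)
   = [ln(161.4867/142.2861) + (0.0499 + 0.5·0.3102²)·6.2031] / (0.3102·√6.2031)
   = [0.126583 + 0.607978] / 0.772585 = 0.950784
d₂ = d₁ − σ√T = 0.950784 − 0.772585 = 0.178199
N(d₁) = 0.829143,  N(d₂) = 0.570717,  e^(−rT) = 0.733788
E₀ = V₀·N(d₁) − D·e^(−rT)·N(d₂)
   = 161.4867·0.829143 − 142.2861·0.733788·0.570717 = 74.308243
B₀ = V₀ − E₀ = 161.4867 − 74.308243 = 87.178457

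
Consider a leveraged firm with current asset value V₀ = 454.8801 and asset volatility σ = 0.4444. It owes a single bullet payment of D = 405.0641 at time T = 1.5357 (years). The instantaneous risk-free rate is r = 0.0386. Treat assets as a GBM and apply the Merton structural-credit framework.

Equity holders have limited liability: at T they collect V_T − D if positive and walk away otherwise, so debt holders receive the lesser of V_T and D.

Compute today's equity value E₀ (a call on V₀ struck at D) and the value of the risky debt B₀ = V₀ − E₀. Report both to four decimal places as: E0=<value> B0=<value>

d₁ = [ln(V₀/D) + (r + σ²/2)T] / (σ√T)
   = [ln(454.8801/405.0641) + (0.0386 + 0.5·0.4444²)·1.5357] / (0.4444·√1.5357)
   = [0.115989 + 0.210922] / 0.550715 = 0.593610
d₂ = d₁ − σ√T = 0.593610 − 0.550715 = 0.042895
N(d₁) = 0.723614,  N(d₂) = 0.517107,  e^(−rT) = 0.942445
E₀ = V₀·N(d₁) − D·e^(−rT)·N(d₂)
   = 454.8801·0.723614 − 405.0641·0.942445·0.517107 = 131.751436
B₀ = V₀ − E₀ = 454.8801 − 131.751436 = 323.128664

E0=131.7514 B0=323.1287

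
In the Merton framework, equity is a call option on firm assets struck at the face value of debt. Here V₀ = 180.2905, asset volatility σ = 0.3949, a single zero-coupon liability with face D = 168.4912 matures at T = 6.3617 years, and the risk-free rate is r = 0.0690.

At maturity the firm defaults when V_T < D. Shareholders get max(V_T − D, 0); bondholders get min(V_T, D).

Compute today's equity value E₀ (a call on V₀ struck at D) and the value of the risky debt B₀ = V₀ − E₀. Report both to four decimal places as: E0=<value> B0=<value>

E0=97.2017 B0=83.0888

d₁ = [ln(V₀/D) + (r + σ²/2)T] / (σ√T)
   = [ln(180.2905/168.4912) + (0.0690 + 0.5·0.3949²)·6.3617] / (0.3949·√6.3617)
   = [0.067686 + 0.934998] / 0.996033 = 1.006678
d₂ = d₁ − σ√T = 1.006678 − 0.996033 = 0.010645
N(d₁) = 0.842955,  N(d₂) = 0.504246,  e^(−rT) = 0.644708
E₀ = V₀·N(d₁) − D·e^(−rT)·N(d₂)
   = 180.2905·0.842955 − 168.4912·0.644708·0.504246 = 97.201677
B₀ = V₀ − E₀ = 180.2905 − 97.201677 = 83.088823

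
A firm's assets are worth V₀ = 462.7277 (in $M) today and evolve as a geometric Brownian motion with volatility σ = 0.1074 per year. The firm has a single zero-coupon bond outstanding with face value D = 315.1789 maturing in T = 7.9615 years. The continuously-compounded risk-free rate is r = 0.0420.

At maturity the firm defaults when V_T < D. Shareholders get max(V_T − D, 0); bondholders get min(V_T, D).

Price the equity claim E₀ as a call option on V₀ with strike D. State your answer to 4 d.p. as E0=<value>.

E0=237.4173

d₁ = [ln(V₀/D) + (r + σ²/2)T] / (σ√T)
   = [ln(462.7277/315.1789) + (0.0420 + 0.5·0.1074²)·7.9615] / (0.1074·√7.9615)
   = [0.383998 + 0.380300] / 0.303041 = 2.522094
d₂ = d₁ − σ√T = 2.522094 − 0.303041 = 2.219052
N(d₁) = 0.994167,  N(d₂) = 0.986758,  e^(−rT) = 0.715780
E₀ = V₀·N(d₁) − D·e^(−rT)·N(d₂)
   = 462.7277·0.994167 − 315.1789·0.715780·0.986758 = 237.417300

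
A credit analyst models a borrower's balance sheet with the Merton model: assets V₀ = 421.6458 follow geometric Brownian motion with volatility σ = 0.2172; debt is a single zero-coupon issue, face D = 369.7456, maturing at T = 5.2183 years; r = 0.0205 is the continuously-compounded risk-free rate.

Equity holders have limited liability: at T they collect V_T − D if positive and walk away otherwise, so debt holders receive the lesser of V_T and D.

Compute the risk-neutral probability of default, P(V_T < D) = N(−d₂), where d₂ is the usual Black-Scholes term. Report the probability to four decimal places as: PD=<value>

d₁ = [ln(V₀/D) + (r + σ²/2)T] / (σ√T)
   = [ln(421.6458/369.7456) + (0.0205 + 0.5·0.2172²)·5.2183] / (0.2172·√5.2183)
   = [0.131350 + 0.230064] / 0.496163 = 0.728419
d₂ = d₁ − σ√T = 0.728419 − 0.496163 = 0.232256
risk-neutral PD = N(−d₂) = N(-0.232256) = 0.408170

PD=0.4082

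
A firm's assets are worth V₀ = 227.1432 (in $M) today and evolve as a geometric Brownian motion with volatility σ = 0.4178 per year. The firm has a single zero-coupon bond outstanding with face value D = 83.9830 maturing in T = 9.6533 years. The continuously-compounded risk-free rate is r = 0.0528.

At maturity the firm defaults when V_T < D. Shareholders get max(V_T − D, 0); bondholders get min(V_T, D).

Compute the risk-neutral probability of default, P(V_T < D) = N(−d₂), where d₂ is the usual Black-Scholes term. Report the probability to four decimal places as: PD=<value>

PD=0.3050

d₁ = [ln(V₀/D) + (r + σ²/2)T] / (σ√T)
   = [ln(227.1432/83.9830) + (0.0528 + 0.5·0.4178²)·9.6533] / (0.4178·√9.6533)
   = [0.994966 + 1.352219] / 1.298095 = 1.808177
d₂ = d₁ − σ√T = 1.808177 − 1.298095 = 0.510083
risk-neutral PD = N(−d₂) = N(-0.510083) = 0.304997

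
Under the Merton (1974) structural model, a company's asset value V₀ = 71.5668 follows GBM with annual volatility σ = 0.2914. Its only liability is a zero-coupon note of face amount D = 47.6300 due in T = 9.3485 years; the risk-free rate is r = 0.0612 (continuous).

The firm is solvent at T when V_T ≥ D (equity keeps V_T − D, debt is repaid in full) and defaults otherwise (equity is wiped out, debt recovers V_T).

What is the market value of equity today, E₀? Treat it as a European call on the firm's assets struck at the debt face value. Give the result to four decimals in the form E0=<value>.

E0=47.2057

d₁ = [ln(V₀/D) + (r + σ²/2)T] / (σ√T)
   = [ln(71.5668/47.6300) + (0.0612 + 0.5·0.2914²)·9.3485] / (0.2914·√9.3485)
   = [0.407168 + 0.969037] / 0.890965 = 1.544624
d₂ = d₁ − σ√T = 1.544624 − 0.890965 = 0.653660
N(d₁) = 0.938781,  N(d₂) = 0.743334,  e^(−rT) = 0.564323
E₀ = V₀·N(d₁) − D·e^(−rT)·N(d₂)
   = 71.5668·0.938781 − 47.6300·0.564323·0.743334 = 47.205710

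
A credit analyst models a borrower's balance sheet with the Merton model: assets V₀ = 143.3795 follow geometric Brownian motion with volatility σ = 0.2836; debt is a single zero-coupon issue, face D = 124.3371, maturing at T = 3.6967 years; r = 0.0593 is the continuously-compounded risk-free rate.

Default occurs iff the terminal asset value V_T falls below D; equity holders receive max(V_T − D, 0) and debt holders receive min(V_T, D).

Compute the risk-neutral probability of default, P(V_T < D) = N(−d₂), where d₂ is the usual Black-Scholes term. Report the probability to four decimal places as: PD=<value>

PD=0.3480

d₁ = [ln(V₀/D) + (r + σ²/2)T] / (σ√T)
   = [ln(143.3795/124.3371) + (0.0593 + 0.5·0.2836²)·3.6967] / (0.2836·√3.6967)
   = [0.142499 + 0.367875] / 0.545272 = 0.935998
d₂ = d₁ − σ√T = 0.935998 − 0.545272 = 0.390726
risk-neutral PD = N(−d₂) = N(-0.390726) = 0.348000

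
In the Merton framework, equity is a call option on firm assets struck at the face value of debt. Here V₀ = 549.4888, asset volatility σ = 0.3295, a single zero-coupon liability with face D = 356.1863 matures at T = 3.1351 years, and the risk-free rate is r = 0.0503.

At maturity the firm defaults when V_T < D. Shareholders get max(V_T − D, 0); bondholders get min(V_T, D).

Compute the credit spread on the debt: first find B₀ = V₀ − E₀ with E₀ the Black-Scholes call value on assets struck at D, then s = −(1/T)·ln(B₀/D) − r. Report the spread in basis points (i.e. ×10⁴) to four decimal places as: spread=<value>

d₁ = [ln(V₀/D) + (r + σ²/2)T] / (σ√T)
   = [ln(549.4888/356.1863) + (0.0503 + 0.5·0.3295²)·3.1351] / (0.3295·√3.1351)
   = [0.433534 + 0.327885] / 0.583420 = 1.305097
d₂ = d₁ − σ√T = 1.305097 − 0.583420 = 0.721677
N(d₁) = 0.904070,  N(d₂) = 0.764754,  e^(−rT) = 0.854110
E₀ = V₀·N(d₁) − D·e^(−rT)·N(d₂)
   = 549.4888·0.904070 − 356.1863·0.854110·0.764754 = 264.121380
B₀ = V₀ − E₀ = 549.4888 − 264.121380 = 285.367420
spread = −(1/T)·ln(B₀/D) − r = −(1/3.1351)·ln(285.367420/356.1863) − 0.0503 = 0.02040791
in basis points: 0.02040791 × 10⁴ = 204.0791 bp

spread=204.0791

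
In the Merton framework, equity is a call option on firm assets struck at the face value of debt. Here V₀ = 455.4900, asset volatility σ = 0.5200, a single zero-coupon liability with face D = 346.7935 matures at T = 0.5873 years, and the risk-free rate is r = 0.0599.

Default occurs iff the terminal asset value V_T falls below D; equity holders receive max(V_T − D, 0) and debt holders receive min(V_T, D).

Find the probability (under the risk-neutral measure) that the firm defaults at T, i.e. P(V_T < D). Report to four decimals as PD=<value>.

d₁ = [ln(V₀/D) + (r + σ²/2)T] / (σ√T)
   = [ln(455.4900/346.7935) + (0.0599 + 0.5·0.5200²)·0.5873] / (0.5200·√0.5873)
   = [0.272644 + 0.114582] / 0.398505 = 0.971699
d₂ = d₁ − σ√T = 0.971699 − 0.398505 = 0.573194
risk-neutral PD = N(−d₂) = N(-0.573194) = 0.283257

PD=0.2833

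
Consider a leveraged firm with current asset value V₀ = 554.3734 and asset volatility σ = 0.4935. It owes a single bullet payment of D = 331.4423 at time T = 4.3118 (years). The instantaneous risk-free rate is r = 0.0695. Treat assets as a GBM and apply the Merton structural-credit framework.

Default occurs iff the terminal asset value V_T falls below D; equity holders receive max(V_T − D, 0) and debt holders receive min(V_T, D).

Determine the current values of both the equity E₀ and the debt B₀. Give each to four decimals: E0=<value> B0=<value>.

d₁ = [ln(V₀/D) + (r + σ²/2)T] / (σ√T)
   = [ln(554.3734/331.4423) + (0.0695 + 0.5·0.4935²)·4.3118] / (0.4935·√4.3118)
   = [0.514385 + 0.824723] / 1.024747 = 1.306770
d₂ = d₁ − σ√T = 1.306770 − 1.024747 = 0.282023
N(d₁) = 0.904355,  N(d₂) = 0.611037,  e^(−rT) = 0.741063
E₀ = V₀·N(d₁) − D·e^(−rT)·N(d₂)
   = 554.3734·0.904355 − 331.4423·0.741063·0.611037 = 351.267456
B₀ = V₀ − E₀ = 554.3734 − 351.267456 = 203.105944

E0=351.2675 B0=203.1059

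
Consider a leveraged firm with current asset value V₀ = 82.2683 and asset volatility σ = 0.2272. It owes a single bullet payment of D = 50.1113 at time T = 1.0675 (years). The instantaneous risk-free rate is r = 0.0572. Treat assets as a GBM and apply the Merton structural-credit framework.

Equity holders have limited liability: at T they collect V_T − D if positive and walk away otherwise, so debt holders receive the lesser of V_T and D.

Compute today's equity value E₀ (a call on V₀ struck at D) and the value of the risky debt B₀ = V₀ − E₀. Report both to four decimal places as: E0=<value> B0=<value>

E0=35.1683 B0=47.1000

d₁ = [ln(V₀/D) + (r + σ²/2)T] / (σ√T)
   = [ln(82.2683/50.1113) + (0.0572 + 0.5·0.2272²)·1.0675] / (0.2272·√1.0675)
   = [0.495739 + 0.088613] / 0.234743 = 2.489331
d₂ = d₁ − σ√T = 2.489331 − 0.234743 = 2.254588
N(d₁) = 0.993601,  N(d₂) = 0.987920,  e^(−rT) = 0.940766
E₀ = V₀·N(d₁) − D·e^(−rT)·N(d₂)
   = 82.2683·0.993601 − 50.1113·0.940766·0.987920 = 35.168318
B₀ = V₀ − E₀ = 82.2683 − 35.168318 = 47.099982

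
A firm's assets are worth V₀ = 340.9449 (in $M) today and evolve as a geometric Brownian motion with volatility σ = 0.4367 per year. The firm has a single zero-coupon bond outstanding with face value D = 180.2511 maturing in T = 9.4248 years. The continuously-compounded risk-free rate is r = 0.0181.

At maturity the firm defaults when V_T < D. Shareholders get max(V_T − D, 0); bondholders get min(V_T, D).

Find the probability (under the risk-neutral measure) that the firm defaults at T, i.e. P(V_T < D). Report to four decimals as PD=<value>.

d₁ = [ln(V₀/D) + (r + σ²/2)T] / (σ√T)
   = [ln(340.9449/180.2511) + (0.0181 + 0.5·0.4367²)·9.4248] / (0.4367·√9.4248)
   = [0.637370 + 1.069276] / 1.340662 = 1.272988
d₂ = d₁ − σ√T = 1.272988 − 1.340662 = -0.067674
risk-neutral PD = N(−d₂) = N(0.067674) = 0.526978

PD=0.5270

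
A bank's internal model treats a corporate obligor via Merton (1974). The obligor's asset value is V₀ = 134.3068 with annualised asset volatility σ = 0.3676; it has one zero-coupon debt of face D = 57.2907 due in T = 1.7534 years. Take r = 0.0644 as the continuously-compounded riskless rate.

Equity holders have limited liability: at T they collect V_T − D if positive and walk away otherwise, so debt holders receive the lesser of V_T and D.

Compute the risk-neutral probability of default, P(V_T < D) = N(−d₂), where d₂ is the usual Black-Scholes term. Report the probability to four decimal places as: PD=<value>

PD=0.0410

d₁ = [ln(V₀/D) + (r + σ²/2)T] / (σ√T)
   = [ln(134.3068/57.2907) + (0.0644 + 0.5·0.3676²)·1.7534] / (0.3676·√1.7534)
   = [0.851988 + 0.231387] / 0.486761 = 2.225682
d₂ = d₁ − σ√T = 2.225682 − 0.486761 = 1.738920
risk-neutral PD = N(−d₂) = N(-1.738920) = 0.041024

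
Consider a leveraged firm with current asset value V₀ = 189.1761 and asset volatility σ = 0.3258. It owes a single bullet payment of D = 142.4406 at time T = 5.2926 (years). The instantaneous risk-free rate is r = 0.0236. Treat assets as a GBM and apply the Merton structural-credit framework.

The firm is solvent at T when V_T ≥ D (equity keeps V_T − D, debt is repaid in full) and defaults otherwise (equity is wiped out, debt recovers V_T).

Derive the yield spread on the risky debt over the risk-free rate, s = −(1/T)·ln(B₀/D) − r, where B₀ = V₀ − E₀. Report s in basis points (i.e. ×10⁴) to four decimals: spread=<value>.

d₁ = [ln(V₀/D) + (r + σ²/2)T] / (σ√T)
   = [ln(189.1761/142.4406) + (0.0236 + 0.5·0.3258²)·5.2926] / (0.3258·√5.2926)
   = [0.283753 + 0.405799] / 0.749524 = 0.919986
d₂ = d₁ − σ√T = 0.919986 − 0.749524 = 0.170462
N(d₁) = 0.821210,  N(d₂) = 0.567677,  e^(−rT) = 0.882580
E₀ = V₀·N(d₁) − D·e^(−rT)·N(d₂)
   = 189.1761·0.821210 − 142.4406·0.882580·0.567677 = 83.987679
B₀ = V₀ − E₀ = 189.1761 − 83.987679 = 105.188421
spread = −(1/T)·ln(B₀/D) − r = −(1/5.2926)·ln(105.188421/142.4406) − 0.0236 = 0.03368221
in basis points: 0.03368221 × 10⁴ = 336.8221 bp

spread=336.8221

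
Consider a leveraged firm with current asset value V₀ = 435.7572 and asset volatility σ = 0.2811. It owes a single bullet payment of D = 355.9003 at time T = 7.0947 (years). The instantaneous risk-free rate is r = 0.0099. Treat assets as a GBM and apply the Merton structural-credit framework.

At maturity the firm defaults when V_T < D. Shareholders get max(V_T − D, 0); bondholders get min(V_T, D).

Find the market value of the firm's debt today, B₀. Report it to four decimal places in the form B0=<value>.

d₁ = [ln(V₀/D) + (r + σ²/2)T] / (σ√T)
   = [ln(435.7572/355.9003) + (0.0099 + 0.5·0.2811²)·7.0947] / (0.2811·√7.0947)
   = [0.202435 + 0.350539] / 0.748735 = 0.738545
d₂ = d₁ − σ√T = 0.738545 − 0.748735 = -0.010190
N(d₁) = 0.769908,  N(d₂) = 0.495935,  e^(−rT) = 0.932172
E₀ = V₀·N(d₁) − D·e^(−rT)·N(d₂)
   = 435.7572·0.769908 − 355.9003·0.932172·0.495935 = 170.961480
B₀ = V₀ − E₀ = 435.7572 − 170.961480 = 264.795720

B0=264.7957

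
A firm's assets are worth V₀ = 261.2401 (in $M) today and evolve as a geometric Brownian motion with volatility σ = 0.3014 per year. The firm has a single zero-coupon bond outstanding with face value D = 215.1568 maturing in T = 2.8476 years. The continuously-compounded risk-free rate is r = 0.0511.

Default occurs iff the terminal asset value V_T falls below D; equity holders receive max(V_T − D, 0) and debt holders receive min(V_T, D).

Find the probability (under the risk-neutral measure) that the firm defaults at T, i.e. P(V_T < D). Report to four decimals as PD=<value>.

d₁ = [ln(V₀/D) + (r + σ²/2)T] / (σ√T)
   = [ln(261.2401/215.1568) + (0.0511 + 0.5·0.3014²)·2.8476] / (0.3014·√2.8476)
   = [0.194073 + 0.274853] / 0.508607 = 0.921980
d₂ = d₁ − σ√T = 0.921980 − 0.508607 = 0.413373
risk-neutral PD = N(−d₂) = N(-0.413373) = 0.339667

PD=0.3397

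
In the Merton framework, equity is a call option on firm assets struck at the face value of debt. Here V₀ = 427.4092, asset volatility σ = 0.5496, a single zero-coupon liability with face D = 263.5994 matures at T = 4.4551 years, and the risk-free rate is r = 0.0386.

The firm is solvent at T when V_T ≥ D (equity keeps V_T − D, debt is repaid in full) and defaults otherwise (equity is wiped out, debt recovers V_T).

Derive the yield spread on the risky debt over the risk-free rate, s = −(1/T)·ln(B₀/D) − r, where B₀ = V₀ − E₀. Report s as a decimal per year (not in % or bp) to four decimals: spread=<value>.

spread=0.0685

d₁ = [ln(V₀/D) + (r + σ²/2)T] / (σ√T)
   = [ln(427.4092/263.5994) + (0.0386 + 0.5·0.5496²)·4.4551] / (0.5496·√4.4551)
   = [0.483311 + 0.844821] / 1.160047 = 1.144896
d₂ = d₁ − σ√T = 1.144896 − 1.160047 = -0.015151
N(d₁) = 0.873874,  N(d₂) = 0.493956,  e^(−rT) = 0.842007
E₀ = V₀·N(d₁) − D·e^(−rT)·N(d₂)
   = 427.4092·0.873874 − 263.5994·0.842007·0.493956 = 263.866937
B₀ = V₀ − E₀ = 427.4092 − 263.866937 = 163.542263
spread = −(1/T)·ln(B₀/D) − r = −(1/4.4551)·ln(163.542263/263.5994) − 0.0386 = 0.06854890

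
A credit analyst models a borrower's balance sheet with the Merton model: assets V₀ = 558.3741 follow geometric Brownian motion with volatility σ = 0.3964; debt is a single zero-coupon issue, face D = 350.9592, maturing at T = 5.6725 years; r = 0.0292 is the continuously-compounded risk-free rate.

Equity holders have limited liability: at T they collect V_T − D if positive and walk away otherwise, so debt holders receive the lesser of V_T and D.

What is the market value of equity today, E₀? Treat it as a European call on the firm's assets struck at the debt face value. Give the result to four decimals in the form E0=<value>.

E0=315.5943

d₁ = [ln(V₀/D) + (r + σ²/2)T] / (σ√T)
   = [ln(558.3741/350.9592) + (0.0292 + 0.5·0.3964²)·5.6725] / (0.3964·√5.6725)
   = [0.464359 + 0.611305] / 0.944106 = 1.139347
d₂ = d₁ − σ√T = 1.139347 − 0.944106 = 0.195241
N(d₁) = 0.872721,  N(d₂) = 0.577398,  e^(−rT) = 0.847354
E₀ = V₀·N(d₁) − D·e^(−rT)·N(d₂)
   = 558.3741·0.872721 − 350.9592·0.847354·0.577398 = 315.594326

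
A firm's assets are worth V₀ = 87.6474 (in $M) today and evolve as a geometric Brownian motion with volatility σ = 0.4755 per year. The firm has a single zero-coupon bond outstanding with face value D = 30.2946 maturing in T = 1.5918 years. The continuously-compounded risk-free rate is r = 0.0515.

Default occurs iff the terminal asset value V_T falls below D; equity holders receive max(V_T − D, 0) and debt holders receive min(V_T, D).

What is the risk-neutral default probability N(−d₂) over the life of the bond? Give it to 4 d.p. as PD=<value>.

d₁ = [ln(V₀/D) + (r + σ²/2)T] / (σ√T)
   = [ln(87.6474/30.2946) + (0.0515 + 0.5·0.4755²)·1.5918] / (0.4755·√1.5918)
   = [1.062352 + 0.261931] / 0.599922 = 2.207426
d₂ = d₁ − σ√T = 2.207426 − 0.599922 = 1.607504
risk-neutral PD = N(−d₂) = N(-1.607504) = 0.053972

PD=0.0540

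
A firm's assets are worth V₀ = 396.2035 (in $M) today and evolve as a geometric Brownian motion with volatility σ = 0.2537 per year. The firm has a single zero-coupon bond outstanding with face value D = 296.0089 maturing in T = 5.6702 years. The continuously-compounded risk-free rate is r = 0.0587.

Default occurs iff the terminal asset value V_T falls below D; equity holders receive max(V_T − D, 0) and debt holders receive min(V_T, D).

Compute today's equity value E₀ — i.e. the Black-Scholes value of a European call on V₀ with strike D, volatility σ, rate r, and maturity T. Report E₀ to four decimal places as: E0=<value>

E0=197.2908

d₁ = [ln(V₀/D) + (r + σ²/2)T] / (σ√T)
   = [ln(396.2035/296.0089) + (0.0587 + 0.5·0.2537²)·5.6702] / (0.2537·√5.6702)
   = [0.291538 + 0.515318] / 0.604115 = 1.335601
d₂ = d₁ − σ√T = 1.335601 − 0.604115 = 0.731486
N(d₁) = 0.909160,  N(d₂) = 0.767759,  e^(−rT) = 0.716884
E₀ = V₀·N(d₁) − D·e^(−rT)·N(d₂)
   = 396.2035·0.909160 − 296.0089·0.716884·0.767759 = 197.290824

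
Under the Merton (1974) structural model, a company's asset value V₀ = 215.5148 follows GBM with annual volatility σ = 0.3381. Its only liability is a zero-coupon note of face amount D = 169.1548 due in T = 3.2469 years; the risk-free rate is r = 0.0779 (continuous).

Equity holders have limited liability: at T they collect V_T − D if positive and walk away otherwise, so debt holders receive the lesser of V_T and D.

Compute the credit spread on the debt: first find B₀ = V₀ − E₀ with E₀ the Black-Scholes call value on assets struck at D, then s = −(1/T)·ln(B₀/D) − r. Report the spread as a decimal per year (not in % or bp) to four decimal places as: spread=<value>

d₁ = [ln(V₀/D) + (r + σ²/2)T] / (σ√T)
   = [ln(215.5148/169.1548) + (0.0779 + 0.5·0.3381²)·3.2469] / (0.3381·√3.2469)
   = [0.242215 + 0.438513] / 0.609228 = 1.117362
d₂ = d₁ − σ√T = 1.117362 − 0.609228 = 0.508135
N(d₁) = 0.868080,  N(d₂) = 0.694321,  e^(−rT) = 0.776520
E₀ = V₀·N(d₁) − D·e^(−rT)·N(d₂)
   = 215.5148·0.868080 − 169.1548·0.776520·0.694321 = 95.883755
B₀ = V₀ − E₀ = 215.5148 − 95.883755 = 119.631045
spread = −(1/T)·ln(B₀/D) − r = −(1/3.2469)·ln(119.631045/169.1548) − 0.0779 = 0.02878696

spread=0.0288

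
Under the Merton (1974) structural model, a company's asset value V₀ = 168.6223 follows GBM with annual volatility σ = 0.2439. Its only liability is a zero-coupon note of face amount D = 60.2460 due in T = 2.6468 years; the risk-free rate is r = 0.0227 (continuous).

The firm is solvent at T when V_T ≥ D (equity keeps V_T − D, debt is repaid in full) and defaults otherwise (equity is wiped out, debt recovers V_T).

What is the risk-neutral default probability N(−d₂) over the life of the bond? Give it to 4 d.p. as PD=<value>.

PD=0.0054

d₁ = [ln(V₀/D) + (r + σ²/2)T] / (σ√T)
   = [ln(168.6223/60.2460) + (0.0227 + 0.5·0.2439²)·2.6468] / (0.2439·√2.6468)
   = [1.029225 + 0.138808] / 0.396801 = 2.943626
d₂ = d₁ − σ√T = 2.943626 − 0.396801 = 2.546826
risk-neutral PD = N(−d₂) = N(-2.546826) = 0.005435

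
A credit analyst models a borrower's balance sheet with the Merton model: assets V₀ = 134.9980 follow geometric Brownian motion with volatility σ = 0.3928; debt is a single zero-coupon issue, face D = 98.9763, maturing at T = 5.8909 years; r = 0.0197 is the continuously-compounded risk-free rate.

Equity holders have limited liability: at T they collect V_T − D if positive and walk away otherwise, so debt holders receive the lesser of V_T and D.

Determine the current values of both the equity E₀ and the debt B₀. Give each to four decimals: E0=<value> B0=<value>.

E0=67.9698 B0=67.0282

d₁ = [ln(V₀/D) + (r + σ²/2)T] / (σ√T)
   = [ln(134.9980/98.9763) + (0.0197 + 0.5·0.3928²)·5.8909] / (0.3928·√5.8909)
   = [0.310380 + 0.570510] / 0.953372 = 0.923972
d₂ = d₁ − σ√T = 0.923972 − 0.953372 = -0.029399
N(d₁) = 0.822250,  N(d₂) = 0.488273,  e^(−rT) = 0.890430
E₀ = V₀·N(d₁) − D·e^(−rT)·N(d₂)
   = 134.9980·0.822250 − 98.9763·0.890430·0.488273 = 67.969839
B₀ = V₀ − E₀ = 134.9980 − 67.969839 = 67.028161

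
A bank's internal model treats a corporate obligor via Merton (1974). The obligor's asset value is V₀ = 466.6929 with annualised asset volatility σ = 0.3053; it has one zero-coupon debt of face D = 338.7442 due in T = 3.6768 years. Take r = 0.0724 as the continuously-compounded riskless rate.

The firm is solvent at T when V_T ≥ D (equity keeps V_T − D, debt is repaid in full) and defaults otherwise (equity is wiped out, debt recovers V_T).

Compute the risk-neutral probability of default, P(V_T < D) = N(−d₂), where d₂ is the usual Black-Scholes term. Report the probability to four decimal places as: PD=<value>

d₁ = [ln(V₀/D) + (r + σ²/2)T] / (σ√T)
   = [ln(466.6929/338.7442) + (0.0724 + 0.5·0.3053²)·3.6768] / (0.3053·√3.6768)
   = [0.320426 + 0.437554] / 0.585412 = 1.294780
d₂ = d₁ − σ√T = 1.294780 − 0.585412 = 0.709368
risk-neutral PD = N(−d₂) = N(-0.709368) = 0.239048

PD=0.2390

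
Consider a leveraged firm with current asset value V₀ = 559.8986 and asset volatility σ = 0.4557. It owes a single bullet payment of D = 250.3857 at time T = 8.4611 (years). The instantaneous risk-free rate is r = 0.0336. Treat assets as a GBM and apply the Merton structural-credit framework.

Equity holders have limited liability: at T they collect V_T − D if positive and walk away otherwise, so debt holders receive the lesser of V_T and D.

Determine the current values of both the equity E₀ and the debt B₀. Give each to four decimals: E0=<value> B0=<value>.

d₁ = [ln(V₀/D) + (r + σ²/2)T] / (σ√T)
   = [ln(559.8986/250.3857) + (0.0336 + 0.5·0.4557²)·8.4611] / (0.4557·√8.4611)
   = [0.804753 + 1.162820] / 1.325539 = 1.484357
d₂ = d₁ − σ√T = 1.484357 − 1.325539 = 0.158818
N(d₁) = 0.931143,  N(d₂) = 0.563094,  e^(−rT) = 0.752546
E₀ = V₀·N(d₁) − D·e^(−rT)·N(d₂)
   = 559.8986·0.931143 − 250.3857·0.752546·0.563094 = 415.243609
B₀ = V₀ − E₀ = 559.8986 − 415.243609 = 144.654991

E0=415.2436 B0=144.6550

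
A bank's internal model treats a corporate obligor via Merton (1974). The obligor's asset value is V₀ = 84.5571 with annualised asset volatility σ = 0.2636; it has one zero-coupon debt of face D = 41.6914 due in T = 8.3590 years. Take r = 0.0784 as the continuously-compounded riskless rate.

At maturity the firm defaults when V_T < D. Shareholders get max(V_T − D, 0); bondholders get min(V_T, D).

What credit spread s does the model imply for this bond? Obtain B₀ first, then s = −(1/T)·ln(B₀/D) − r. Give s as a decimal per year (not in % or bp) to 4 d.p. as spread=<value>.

spread=0.0025

d₁ = [ln(V₀/D) + (r + σ²/2)T] / (σ√T)
   = [ln(84.5571/41.6914) + (0.0784 + 0.5·0.2636²)·8.3590] / (0.2636·√8.3590)
   = [0.707132 + 0.945758] / 0.762119 = 2.168810
d₂ = d₁ − σ√T = 2.168810 − 0.762119 = 1.406691
N(d₁) = 0.984951,  N(d₂) = 0.920240,  e^(−rT) = 0.519263
E₀ = V₀·N(d₁) − D·e^(−rT)·N(d₂)
   = 84.5571·0.984951 − 41.6914·0.519263·0.920240 = 63.362549
B₀ = V₀ − E₀ = 84.5571 − 63.362549 = 21.194551
spread = −(1/T)·ln(B₀/D) − r = −(1/8.3590)·ln(21.194551/41.6914) − 0.0784 = 0.00253681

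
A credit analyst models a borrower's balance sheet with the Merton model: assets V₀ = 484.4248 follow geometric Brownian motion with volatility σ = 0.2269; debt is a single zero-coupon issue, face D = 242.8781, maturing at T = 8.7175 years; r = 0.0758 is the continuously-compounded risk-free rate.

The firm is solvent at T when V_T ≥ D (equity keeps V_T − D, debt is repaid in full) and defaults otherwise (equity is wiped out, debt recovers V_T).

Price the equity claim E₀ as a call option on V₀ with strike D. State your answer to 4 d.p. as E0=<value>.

E0=360.2736

d₁ = [ln(V₀/D) + (r + σ²/2)T] / (σ√T)
   = [ln(484.4248/242.8781) + (0.0758 + 0.5·0.2269²)·8.7175] / (0.2269·√8.7175)
   = [0.690403 + 0.885191] / 0.669932 = 2.351872
d₂ = d₁ − σ√T = 2.351872 − 0.669932 = 1.681940
N(d₁) = 0.990660,  N(d₂) = 0.953710,  e^(−rT) = 0.516445
E₀ = V₀·N(d₁) − D·e^(−rT)·N(d₂)
   = 484.4248·0.990660 − 242.8781·0.516445·0.953710 = 360.273615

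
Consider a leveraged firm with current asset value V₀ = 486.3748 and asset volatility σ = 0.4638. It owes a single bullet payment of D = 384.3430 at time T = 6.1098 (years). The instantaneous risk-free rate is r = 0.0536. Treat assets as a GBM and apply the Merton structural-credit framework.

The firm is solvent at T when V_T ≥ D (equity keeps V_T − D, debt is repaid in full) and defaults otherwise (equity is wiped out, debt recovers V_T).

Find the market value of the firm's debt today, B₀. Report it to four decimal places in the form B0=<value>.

B0=199.2811

d₁ = [ln(V₀/D) + (r + σ²/2)T] / (σ√T)
   = [ln(486.3748/384.3430) + (0.0536 + 0.5·0.4638²)·6.1098] / (0.4638·√6.1098)
   = [0.235444 + 0.984626] / 1.146421 = 1.064243
d₂ = d₁ − σ√T = 1.064243 − 1.146421 = -0.082179
N(d₁) = 0.856391,  N(d₂) = 0.467252,  e^(−rT) = 0.720734
E₀ = V₀·N(d₁) − D·e^(−rT)·N(d₂)
   = 486.3748·0.856391 − 384.3430·0.720734·0.467252 = 287.093694
B₀ = V₀ − E₀ = 486.3748 − 287.093694 = 199.281106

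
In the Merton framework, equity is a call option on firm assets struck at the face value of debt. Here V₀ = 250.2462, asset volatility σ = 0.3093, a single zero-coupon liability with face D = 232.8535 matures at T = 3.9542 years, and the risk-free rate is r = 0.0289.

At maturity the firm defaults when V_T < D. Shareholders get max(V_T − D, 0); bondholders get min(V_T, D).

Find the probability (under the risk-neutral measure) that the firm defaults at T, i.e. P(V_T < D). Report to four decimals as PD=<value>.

PD=0.5018

d₁ = [ln(V₀/D) + (r + σ²/2)T] / (σ√T)
   = [ln(250.2462/232.8535) + (0.0289 + 0.5·0.3093²)·3.9542] / (0.3093·√3.9542)
   = [0.072036 + 0.303419] / 0.615048 = 0.610447
d₂ = d₁ − σ√T = 0.610447 − 0.615048 = -0.004601
risk-neutral PD = N(−d₂) = N(0.004601) = 0.501836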